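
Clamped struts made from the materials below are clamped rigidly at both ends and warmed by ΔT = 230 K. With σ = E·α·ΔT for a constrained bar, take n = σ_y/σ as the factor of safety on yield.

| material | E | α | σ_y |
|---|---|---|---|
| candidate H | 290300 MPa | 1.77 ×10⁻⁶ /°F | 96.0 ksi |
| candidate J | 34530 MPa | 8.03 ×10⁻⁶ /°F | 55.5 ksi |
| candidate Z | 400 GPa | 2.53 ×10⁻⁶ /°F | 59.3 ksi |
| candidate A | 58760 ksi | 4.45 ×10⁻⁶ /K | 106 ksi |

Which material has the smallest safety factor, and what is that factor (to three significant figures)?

In consistent units (E in GPa, α in ×10⁻⁶/K, σ_y in MPa):
  candidate H: E = 290.3, α = 3.19, σ_y = 661.9 → σ = 213 MPa, n = 3.11
  candidate J: E = 34.53, α = 14.5, σ_y = 382.7 → σ = 115 MPa, n = 3.33
  candidate Z: E = 400.0, α = 4.55, σ_y = 408.9 → σ = 419 MPa, n = 0.976
  candidate A: E = 405.1, α = 4.45, σ_y = 730.8 → σ = 415 MPa, n = 1.76
Candidate Z has the lowest safety factor, n = 0.976.

candidate Z, n = 0.976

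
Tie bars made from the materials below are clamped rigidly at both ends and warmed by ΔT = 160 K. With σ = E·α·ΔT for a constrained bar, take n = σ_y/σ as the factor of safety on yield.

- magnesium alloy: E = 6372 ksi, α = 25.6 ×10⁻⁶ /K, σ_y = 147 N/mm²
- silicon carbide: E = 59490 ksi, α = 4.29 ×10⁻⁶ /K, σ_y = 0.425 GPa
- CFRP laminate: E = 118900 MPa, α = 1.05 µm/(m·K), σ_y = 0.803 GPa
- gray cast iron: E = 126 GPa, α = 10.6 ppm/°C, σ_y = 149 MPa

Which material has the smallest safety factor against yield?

In consistent units (E in GPa, α in ×10⁻⁶/K, σ_y in MPa):
  magnesium alloy: E = 43.93, α = 25.6, σ_y = 147.0 → σ = 180 MPa, n = 0.817
  silicon carbide: E = 410.2, α = 4.29, σ_y = 425.0 → σ = 282 MPa, n = 1.51
  CFRP laminate: E = 118.9, α = 1.05, σ_y = 803.0 → σ = 20.0 MPa, n = 40.2
  gray cast iron: E = 126.0, α = 10.6, σ_y = 149.0 → σ = 214 MPa, n = 0.697
Gray cast iron has the lowest safety factor, n = 0.697.

gray cast iron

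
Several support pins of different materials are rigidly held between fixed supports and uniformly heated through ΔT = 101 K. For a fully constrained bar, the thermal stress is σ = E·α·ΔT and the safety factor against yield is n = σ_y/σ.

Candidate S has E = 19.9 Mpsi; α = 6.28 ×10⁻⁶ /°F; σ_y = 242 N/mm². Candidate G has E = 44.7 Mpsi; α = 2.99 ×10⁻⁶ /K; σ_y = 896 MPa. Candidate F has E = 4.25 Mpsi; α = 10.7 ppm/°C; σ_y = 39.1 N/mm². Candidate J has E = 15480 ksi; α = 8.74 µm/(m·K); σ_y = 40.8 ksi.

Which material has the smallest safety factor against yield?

candidate F

With everything in SI (GPa, ×10⁻⁶/K, MPa):
  candidate S: E = 137.2, α = 11.3, σ_y = 242.0 → σ = 157 MPa, n = 1.54
  candidate G: E = 308.2, α = 2.99, σ_y = 896.0 → σ = 93.1 MPa, n = 9.63
  candidate F: E = 29.30, α = 10.7, σ_y = 39.10 → σ = 31.7 MPa, n = 1.23
  candidate J: E = 106.7, α = 8.74, σ_y = 281.3 → σ = 94.2 MPa, n = 2.99
The minimum is candidate F at n = 1.23.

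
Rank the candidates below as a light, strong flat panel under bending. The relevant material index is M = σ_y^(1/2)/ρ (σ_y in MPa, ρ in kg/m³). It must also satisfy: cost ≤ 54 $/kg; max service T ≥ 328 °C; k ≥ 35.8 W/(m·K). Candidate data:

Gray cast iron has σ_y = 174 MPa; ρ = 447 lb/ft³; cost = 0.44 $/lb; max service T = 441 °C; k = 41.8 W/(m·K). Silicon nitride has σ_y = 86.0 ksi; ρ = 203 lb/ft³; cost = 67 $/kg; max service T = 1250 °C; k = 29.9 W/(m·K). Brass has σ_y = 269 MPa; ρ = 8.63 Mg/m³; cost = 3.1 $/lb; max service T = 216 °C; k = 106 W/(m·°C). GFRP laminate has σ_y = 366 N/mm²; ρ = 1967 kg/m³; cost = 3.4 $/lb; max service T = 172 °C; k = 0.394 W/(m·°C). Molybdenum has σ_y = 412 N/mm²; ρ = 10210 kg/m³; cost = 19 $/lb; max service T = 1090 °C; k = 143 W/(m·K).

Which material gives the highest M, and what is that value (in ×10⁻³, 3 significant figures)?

Screen on constraints: cost ≤ 54 $/kg; max service T ≥ 328 °C; k ≥ 35.8 W/(m·K). Survivors: gray cast iron, molybdenum.
Putting every candidate on a common basis:
  gray cast iron: σ_y = 174.0 MPa, ρ = 7160 kg/m³
  molybdenum: σ_y = 412.0 MPa, ρ = 10210 kg/m³
  molybdenum: M = 1.99×10⁻³
  gray cast iron: M = 1.84×10⁻³
Molybdenum ranks first.

molybdenum, M = 1.99×10⁻³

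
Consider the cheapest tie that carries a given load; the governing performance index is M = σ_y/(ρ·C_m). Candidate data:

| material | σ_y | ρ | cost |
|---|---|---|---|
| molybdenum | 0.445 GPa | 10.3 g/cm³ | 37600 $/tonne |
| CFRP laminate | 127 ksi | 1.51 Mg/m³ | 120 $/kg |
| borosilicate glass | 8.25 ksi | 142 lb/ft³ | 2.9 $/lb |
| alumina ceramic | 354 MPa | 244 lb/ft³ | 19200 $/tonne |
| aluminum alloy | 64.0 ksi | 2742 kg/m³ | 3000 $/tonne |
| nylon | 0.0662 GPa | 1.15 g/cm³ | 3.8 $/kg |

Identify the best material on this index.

Convert each candidate to consistent units, then evaluate M:
  molybdenum: σ_y = 445.0 MPa, ρ = 10300 kg/m³, cost = 37.60 $/kg
  CFRP laminate: σ_y = 875.6 MPa, ρ = 1510 kg/m³, cost = 120.0 $/kg
  borosilicate glass: σ_y = 56.88 MPa, ρ = 2275 kg/m³, cost = 6.393 $/kg
  alumina ceramic: σ_y = 354.0 MPa, ρ = 3909 kg/m³, cost = 19.20 $/kg
  aluminum alloy: σ_y = 441.3 MPa, ρ = 2742 kg/m³, cost = 3.000 $/kg
  nylon: σ_y = 66.20 MPa, ρ = 1150 kg/m³, cost = 3.800 $/kg
  aluminum alloy: M = 53.6 kN·m per $
  nylon: M = 15.1 kN·m per $
  CFRP laminate: M = 4.83 kN·m per $
  alumina ceramic: M = 4.72 kN·m per $
  borosilicate glass: M = 3.91 kN·m per $
  molybdenum: M = 1.15 kN·m per $
Aluminum alloy ranks first.

aluminum alloy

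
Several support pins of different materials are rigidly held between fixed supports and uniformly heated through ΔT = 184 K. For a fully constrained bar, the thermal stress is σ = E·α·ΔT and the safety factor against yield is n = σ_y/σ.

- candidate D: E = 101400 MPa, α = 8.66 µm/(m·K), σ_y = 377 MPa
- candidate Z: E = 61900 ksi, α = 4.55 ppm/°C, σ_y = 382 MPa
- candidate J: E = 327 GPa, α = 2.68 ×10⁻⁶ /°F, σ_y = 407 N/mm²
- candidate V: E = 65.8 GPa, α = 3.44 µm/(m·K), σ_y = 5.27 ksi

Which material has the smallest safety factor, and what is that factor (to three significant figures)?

candidate V, n = 0.872

Converting E to GPa, α to ×10⁻⁶/K, σ_y to MPa, then σ and n for each:
  candidate D: E = 101.4, α = 8.66, σ_y = 377.0 → σ = 162 MPa, n = 2.33
  candidate Z: E = 426.8, α = 4.55, σ_y = 382.0 → σ = 357 MPa, n = 1.07
  candidate J: E = 327.0, α = 4.82, σ_y = 407.0 → σ = 290 MPa, n = 1.40
  candidate V: E = 65.80, α = 3.44, σ_y = 36.34 → σ = 41.6 MPa, n = 0.872
The minimum is candidate V at n = 0.872.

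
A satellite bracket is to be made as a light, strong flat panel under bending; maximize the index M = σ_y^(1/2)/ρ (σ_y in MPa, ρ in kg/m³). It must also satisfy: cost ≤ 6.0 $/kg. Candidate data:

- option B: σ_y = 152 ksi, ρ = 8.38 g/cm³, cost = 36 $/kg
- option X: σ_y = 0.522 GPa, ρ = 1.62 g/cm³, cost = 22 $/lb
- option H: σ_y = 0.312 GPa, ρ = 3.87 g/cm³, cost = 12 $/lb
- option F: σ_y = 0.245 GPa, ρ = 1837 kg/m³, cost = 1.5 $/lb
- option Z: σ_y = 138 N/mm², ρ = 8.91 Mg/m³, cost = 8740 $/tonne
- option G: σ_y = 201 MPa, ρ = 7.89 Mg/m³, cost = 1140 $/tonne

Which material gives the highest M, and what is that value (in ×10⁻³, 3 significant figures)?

option F, M = 8.52×10⁻³

Screen on constraints: cost ≤ 6.0 $/kg. Survivors: option F, option G.
After converting to SI:
  option F: σ_y = 245.0 MPa, ρ = 1837 kg/m³
  option G: σ_y = 201.0 MPa, ρ = 7890 kg/m³
  option F: M = 8.52×10⁻³
  option G: M = 1.80×10⁻³
Highest index: option F.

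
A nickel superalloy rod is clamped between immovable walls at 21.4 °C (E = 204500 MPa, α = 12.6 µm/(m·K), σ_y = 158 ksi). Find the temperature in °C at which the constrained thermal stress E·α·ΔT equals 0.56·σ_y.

258 °C

E = 204500 MPa = 204.5 GPa.
σ_y = 158 ksi = 1089 MPa.
E·α·ΔT = 610.0 MPa ⇒ ΔT = 610.0 / (204.5×10³ × 12.6×10⁻⁶) = 236.8 K.
T = 21.4 + 236.8 = 258.2 °C.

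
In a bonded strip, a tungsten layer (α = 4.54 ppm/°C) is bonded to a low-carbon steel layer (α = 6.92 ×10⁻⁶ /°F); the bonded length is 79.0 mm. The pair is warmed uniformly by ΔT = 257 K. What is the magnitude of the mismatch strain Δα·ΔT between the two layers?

2.03×10⁻³

low-carbon steel: α = 6.92×10⁻⁶/°F × 9/5 = 12.5×10⁻⁶/K.
Δα = |4.54 − 12.5|×10⁻⁶/K = 7.92×10⁻⁶/K.
Mismatch strain = Δα·ΔT = 7.92×10⁻⁶ × 257.0 = 2.03×10⁻³.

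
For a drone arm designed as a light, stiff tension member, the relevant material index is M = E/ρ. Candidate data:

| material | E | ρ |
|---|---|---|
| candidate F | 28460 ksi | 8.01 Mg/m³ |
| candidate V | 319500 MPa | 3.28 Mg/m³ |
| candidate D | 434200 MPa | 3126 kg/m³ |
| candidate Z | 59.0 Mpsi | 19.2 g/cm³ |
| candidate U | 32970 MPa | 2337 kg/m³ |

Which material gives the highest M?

candidate D

Convert each candidate to consistent units, then evaluate M:
  candidate F: E = 196.2 GPa, ρ = 8010 kg/m³
  candidate V: E = 319.5 GPa, ρ = 3280 kg/m³
  candidate D: E = 434.2 GPa, ρ = 3126 kg/m³
  candidate Z: E = 406.8 GPa, ρ = 19200 kg/m³
  candidate U: E = 32.97 GPa, ρ = 2337 kg/m³
  candidate D: M = 139 MN·m/kg
  candidate V: M = 97.4 MN·m/kg
  candidate F: M = 24.5 MN·m/kg
  candidate Z: M = 21.2 MN·m/kg
  candidate U: M = 14.1 MN·m/kg
The maximum is for candidate D.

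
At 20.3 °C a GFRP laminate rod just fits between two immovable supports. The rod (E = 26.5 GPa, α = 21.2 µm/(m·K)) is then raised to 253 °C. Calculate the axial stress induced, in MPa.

131 MPa

ΔT = 232.7 K. Constrained thermal stress σ = E·α·ΔT = 26.50×10³ MPa × 21.2×10⁻⁶ × 232.7 = 131 MPa (compressive).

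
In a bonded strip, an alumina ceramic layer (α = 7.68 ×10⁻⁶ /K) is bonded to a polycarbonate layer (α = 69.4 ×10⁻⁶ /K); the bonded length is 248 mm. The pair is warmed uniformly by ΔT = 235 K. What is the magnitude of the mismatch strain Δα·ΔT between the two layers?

0.0145

Δα = |7.68 − 69.4|×10⁻⁶/K = 61.7×10⁻⁶/K.
Mismatch strain = Δα·ΔT = 61.7×10⁻⁶ × 235.0 = 0.0145.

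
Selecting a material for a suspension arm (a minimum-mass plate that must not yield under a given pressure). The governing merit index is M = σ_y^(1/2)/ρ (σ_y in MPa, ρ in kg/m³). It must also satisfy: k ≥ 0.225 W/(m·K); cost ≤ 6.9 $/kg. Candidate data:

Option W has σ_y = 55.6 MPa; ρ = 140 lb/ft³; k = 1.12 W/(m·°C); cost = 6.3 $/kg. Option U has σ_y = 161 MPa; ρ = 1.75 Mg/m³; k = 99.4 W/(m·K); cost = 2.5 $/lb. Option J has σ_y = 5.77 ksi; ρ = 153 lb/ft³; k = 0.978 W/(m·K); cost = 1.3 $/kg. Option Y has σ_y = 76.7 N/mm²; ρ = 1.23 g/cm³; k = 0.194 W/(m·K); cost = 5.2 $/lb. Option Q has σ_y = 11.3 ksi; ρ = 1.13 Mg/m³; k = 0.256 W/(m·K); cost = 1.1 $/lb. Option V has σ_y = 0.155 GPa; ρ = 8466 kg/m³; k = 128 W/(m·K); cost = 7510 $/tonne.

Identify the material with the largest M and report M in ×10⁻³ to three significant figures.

option Q, M = 7.81×10⁻³

Screen on constraints: k ≥ 0.225 W/(m·K); cost ≤ 6.9 $/kg. Survivors: option W, option U, option J, option Q.
Convert each candidate to consistent units, then evaluate M:
  option W: σ_y = 55.60 MPa, ρ = 2243 kg/m³
  option U: σ_y = 161.0 MPa, ρ = 1750 kg/m³
  option J: σ_y = 39.78 MPa, ρ = 2451 kg/m³
  option Q: σ_y = 77.91 MPa, ρ = 1130 kg/m³
  option Q: M = 7.81×10⁻³
  option U: M = 7.25×10⁻³
  option W: M = 3.32×10⁻³
  option J: M = 2.57×10⁻³
Option Q ranks first.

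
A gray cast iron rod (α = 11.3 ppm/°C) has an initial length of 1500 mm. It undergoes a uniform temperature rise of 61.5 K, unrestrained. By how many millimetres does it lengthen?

1.04 mm

ΔL = α·L₀·ΔT = 11.3×10⁻⁶ × 1500 mm × 61.50 K = 1.04 mm.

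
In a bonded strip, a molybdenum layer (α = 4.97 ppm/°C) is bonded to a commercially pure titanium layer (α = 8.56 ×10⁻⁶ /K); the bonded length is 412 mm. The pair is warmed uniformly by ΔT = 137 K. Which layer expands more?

α(molybdenum) = 4.97×10⁻⁶/K vs α(commercially pure titanium) = 8.56×10⁻⁶/K.
Higher α expands more for the same ΔT: commercially pure titanium.

commercially pure titanium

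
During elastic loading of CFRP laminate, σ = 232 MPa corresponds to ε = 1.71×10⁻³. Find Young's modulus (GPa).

E = σ/ε = 232 MPa / 1.71×10⁻³ = 135700 MPa = 136 GPa.

136 GPa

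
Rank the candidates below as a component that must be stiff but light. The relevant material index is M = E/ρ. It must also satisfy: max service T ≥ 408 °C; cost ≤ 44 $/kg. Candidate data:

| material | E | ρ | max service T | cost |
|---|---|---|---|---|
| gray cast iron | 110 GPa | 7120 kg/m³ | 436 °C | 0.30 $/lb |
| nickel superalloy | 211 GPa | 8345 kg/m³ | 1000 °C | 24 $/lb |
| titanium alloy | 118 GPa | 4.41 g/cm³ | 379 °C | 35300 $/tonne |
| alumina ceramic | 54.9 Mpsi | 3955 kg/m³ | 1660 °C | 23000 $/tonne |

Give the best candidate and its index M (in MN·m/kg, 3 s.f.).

Screen on constraints: max service T ≥ 408 °C; cost ≤ 44 $/kg. Survivors: gray cast iron, alumina ceramic.
After converting to SI:
  gray cast iron: E = 110.0 GPa, ρ = 7120 kg/m³
  alumina ceramic: E = 378.5 GPa, ρ = 3955 kg/m³
  alumina ceramic: M = 95.7 MN·m/kg
  gray cast iron: M = 15.4 MN·m/kg
Highest index: alumina ceramic.

alumina ceramic, M = 95.7 MN·m/kg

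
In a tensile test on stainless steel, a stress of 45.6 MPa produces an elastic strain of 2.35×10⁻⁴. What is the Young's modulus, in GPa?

E = σ/ε = 45.6 MPa / 2.35×10⁻⁴ = 194000 MPa = 194 GPa.

194 GPa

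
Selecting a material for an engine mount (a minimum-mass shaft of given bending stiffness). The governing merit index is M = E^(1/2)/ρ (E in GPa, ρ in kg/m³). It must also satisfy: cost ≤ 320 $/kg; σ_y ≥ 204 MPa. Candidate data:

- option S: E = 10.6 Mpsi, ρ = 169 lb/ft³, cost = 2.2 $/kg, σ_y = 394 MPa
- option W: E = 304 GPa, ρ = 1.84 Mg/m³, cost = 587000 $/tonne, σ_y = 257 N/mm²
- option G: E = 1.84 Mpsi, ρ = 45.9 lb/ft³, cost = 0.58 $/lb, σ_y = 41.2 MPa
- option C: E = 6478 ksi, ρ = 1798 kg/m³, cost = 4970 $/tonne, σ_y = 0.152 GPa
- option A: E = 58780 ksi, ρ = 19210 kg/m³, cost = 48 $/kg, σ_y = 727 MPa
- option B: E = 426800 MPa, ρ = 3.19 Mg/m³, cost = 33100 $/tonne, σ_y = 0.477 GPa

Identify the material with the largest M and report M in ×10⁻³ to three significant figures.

option B, M = 6.48×10⁻³

Screen on constraints: cost ≤ 320 $/kg; σ_y ≥ 204 MPa. Survivors: option S, option A, option B.
After converting to SI:
  option S: E = 73.08 GPa, ρ = 2707 kg/m³
  option A: E = 405.3 GPa, ρ = 19210 kg/m³
  option B: E = 426.8 GPa, ρ = 3190 kg/m³
  option B: M = 6.48×10⁻³
  option S: M = 3.16×10⁻³
  option A: M = 1.05×10⁻³
Option B has the largest M.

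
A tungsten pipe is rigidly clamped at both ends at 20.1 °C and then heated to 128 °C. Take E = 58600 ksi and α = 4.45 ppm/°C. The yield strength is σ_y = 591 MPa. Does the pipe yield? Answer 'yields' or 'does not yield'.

does not yield

E = 58600 ksi = 404.0 GPa.
ΔT = 107.9 K. Constrained thermal stress σ = E·α·ΔT = 404.0×10³ MPa × 4.45×10⁻⁶ × 107.9 = 194 MPa (compressive).
Compare to σ_y = 591 MPa: σ < σ_y, so it does not yield.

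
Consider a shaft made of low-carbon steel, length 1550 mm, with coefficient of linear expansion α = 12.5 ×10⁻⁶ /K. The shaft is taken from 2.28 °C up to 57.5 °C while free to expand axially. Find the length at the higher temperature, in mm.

ΔT = 57.5 − 2.28 = 55.22 K.
ΔL = α·L₀·ΔT = 12.5×10⁻⁶ × 1550 mm × 55.22 K = 1.07 mm.
L = L₀ + ΔL = 1550 + 1.07 = 1551.1 mm.

1551.1 mm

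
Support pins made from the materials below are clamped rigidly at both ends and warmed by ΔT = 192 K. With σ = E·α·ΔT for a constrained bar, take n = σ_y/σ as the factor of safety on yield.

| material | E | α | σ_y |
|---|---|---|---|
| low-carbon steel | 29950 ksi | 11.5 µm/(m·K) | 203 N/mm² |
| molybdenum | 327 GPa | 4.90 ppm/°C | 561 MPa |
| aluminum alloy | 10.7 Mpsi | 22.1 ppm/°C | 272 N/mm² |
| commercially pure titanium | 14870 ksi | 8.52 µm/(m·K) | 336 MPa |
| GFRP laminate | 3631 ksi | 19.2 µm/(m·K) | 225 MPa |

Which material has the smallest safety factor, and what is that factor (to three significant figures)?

low-carbon steel, n = 0.445

Per material, after unit conversion:
  low-carbon steel: E = 206.5, α = 11.5, σ_y = 203.0 → σ = 456 MPa, n = 0.445
  molybdenum: E = 327.0, α = 4.90, σ_y = 561.0 → σ = 308 MPa, n = 1.82
  aluminum alloy: E = 73.77, α = 22.1, σ_y = 272.0 → σ = 313 MPa, n = 0.869
  commercially pure titanium: E = 102.5, α = 8.52, σ_y = 336.0 → σ = 168 MPa, n = 2.00
  GFRP laminate: E = 25.03, α = 19.2, σ_y = 225.0 → σ = 92.3 MPa, n = 2.44
The minimum is low-carbon steel at n = 0.445.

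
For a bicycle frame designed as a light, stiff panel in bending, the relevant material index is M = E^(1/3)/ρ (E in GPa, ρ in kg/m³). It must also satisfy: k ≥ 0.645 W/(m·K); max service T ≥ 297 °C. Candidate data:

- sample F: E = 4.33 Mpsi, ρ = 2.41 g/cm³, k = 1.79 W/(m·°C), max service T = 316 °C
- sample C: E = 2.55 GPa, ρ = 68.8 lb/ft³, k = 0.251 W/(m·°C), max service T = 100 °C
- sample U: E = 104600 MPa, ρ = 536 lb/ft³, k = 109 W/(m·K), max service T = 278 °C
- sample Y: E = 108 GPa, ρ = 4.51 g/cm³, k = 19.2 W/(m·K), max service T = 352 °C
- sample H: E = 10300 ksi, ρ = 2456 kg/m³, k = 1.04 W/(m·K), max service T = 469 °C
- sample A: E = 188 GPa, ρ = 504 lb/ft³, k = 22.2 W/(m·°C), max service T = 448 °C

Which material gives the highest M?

sample H

Screen on constraints: k ≥ 0.645 W/(m·K); max service T ≥ 297 °C. Survivors: sample F, sample Y, sample H, sample A.
Convert each candidate to consistent units, then evaluate M:
  sample F: E = 29.85 GPa, ρ = 2410 kg/m³
  sample Y: E = 108.0 GPa, ρ = 4510 kg/m³
  sample H: E = 71.02 GPa, ρ = 2456 kg/m³
  sample A: E = 188.0 GPa, ρ = 8073 kg/m³
  sample H: M = 1.69×10⁻³
  sample F: M = 1.29×10⁻³
  sample Y: M = 1.06×10⁻³
  sample A: M = 0.710×10⁻³
Highest index: sample H.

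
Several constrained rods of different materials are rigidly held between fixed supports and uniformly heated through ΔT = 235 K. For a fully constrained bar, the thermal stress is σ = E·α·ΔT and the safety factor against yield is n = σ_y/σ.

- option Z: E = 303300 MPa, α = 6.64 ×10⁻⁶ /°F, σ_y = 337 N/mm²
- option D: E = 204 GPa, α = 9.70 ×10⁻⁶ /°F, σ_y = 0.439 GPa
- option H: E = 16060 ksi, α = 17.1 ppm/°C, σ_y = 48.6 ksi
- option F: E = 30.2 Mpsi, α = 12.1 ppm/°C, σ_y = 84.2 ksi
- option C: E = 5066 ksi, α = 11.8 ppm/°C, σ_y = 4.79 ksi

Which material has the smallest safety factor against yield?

option C

Per material, after unit conversion:
  option Z: E = 303.3, α = 12.0, σ_y = 337.0 → σ = 852 MPa, n = 0.396
  option D: E = 204.0, α = 17.5, σ_y = 439.0 → σ = 837 MPa, n = 0.524
  option H: E = 110.7, α = 17.1, σ_y = 335.1 → σ = 445 MPa, n = 0.753
  option F: E = 208.2, α = 12.1, σ_y = 580.5 → σ = 592 MPa, n = 0.981
  option C: E = 34.93, α = 11.8, σ_y = 33.03 → σ = 96.9 MPa, n = 0.341
Smallest n: option C with n = 0.341.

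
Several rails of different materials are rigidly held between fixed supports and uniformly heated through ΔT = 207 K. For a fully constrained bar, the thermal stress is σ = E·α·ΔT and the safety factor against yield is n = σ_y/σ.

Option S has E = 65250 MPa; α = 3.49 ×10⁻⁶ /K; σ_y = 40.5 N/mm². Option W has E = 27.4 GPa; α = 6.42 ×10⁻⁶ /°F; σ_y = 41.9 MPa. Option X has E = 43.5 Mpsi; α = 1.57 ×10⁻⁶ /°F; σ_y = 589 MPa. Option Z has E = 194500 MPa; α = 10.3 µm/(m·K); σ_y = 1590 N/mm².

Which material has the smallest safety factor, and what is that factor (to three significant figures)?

option W, n = 0.639

Converting E to GPa, α to ×10⁻⁶/K, σ_y to MPa, then σ and n for each:
  option S: E = 65.25, α = 3.49, σ_y = 40.50 → σ = 47.1 MPa, n = 0.859
  option W: E = 27.40, α = 11.6, σ_y = 41.90 → σ = 65.5 MPa, n = 0.639
  option X: E = 299.9, α = 2.83, σ_y = 589.0 → σ = 175 MPa, n = 3.36
  option Z: E = 194.5, α = 10.3, σ_y = 1590 → σ = 415 MPa, n = 3.83
Option W has the lowest safety factor, n = 0.639.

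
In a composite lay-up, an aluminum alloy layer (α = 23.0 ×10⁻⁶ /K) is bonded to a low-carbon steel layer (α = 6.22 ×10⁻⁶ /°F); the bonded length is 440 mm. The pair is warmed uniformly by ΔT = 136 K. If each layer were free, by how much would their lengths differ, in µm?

706 µm

low-carbon steel: α = 6.22×10⁻⁶/°F × 9/5 = 11.2×10⁻⁶/K.
Δα = |23.0 − 11.2|×10⁻⁶/K = 11.8×10⁻⁶/K.
ΔL_mismatch = Δα·L·ΔT = 11.8×10⁻⁶ × 440.0 mm × 136.0 K = 706 µm.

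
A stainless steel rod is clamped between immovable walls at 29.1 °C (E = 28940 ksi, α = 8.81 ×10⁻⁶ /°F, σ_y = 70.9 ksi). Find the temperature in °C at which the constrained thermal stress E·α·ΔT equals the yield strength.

184 °C

E = 28940 ksi = 199.5 GPa.
α = 8.81×10⁻⁶/°F × 9/5 = 15.9×10⁻⁶/K.
σ_y = 70.9 ksi = 488.8 MPa.
E·α·ΔT = 488.8 MPa ⇒ ΔT = 488.8 / (199.5×10³ × 15.9×10⁻⁶) = 154.5 K.
T = 29.1 + 154.5 = 183.6 °C.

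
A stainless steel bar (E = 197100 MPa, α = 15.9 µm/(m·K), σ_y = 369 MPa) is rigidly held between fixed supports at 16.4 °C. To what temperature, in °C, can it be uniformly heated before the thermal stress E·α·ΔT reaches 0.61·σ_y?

88.2 °C

E = 197100 MPa = 197.1 GPa.
E·α·ΔT = 225.1 MPa ⇒ ΔT = 225.1 / (197.1×10³ × 15.9×10⁻⁶) = 71.82 K.
T = 16.4 + 71.82 = 88.22 °C.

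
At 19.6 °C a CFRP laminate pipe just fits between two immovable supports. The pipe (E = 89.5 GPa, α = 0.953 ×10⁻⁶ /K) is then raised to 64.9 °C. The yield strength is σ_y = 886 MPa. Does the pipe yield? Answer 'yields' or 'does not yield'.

ΔT = 45.30 K. Constrained thermal stress σ = E·α·ΔT = 89.50×10³ MPa × 0.953×10⁻⁶ × 45.30 = 3.86 MPa (compressive).
Compare to σ_y = 886 MPa: σ < σ_y, so it does not yield.

does not yield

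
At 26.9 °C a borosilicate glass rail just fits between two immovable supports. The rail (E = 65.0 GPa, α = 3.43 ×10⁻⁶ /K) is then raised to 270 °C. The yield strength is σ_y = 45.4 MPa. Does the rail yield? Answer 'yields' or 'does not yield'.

ΔT = 243.1 K. Constrained thermal stress σ = E·α·ΔT = 65.00×10³ MPa × 3.43×10⁻⁶ × 243.1 = 54.2 MPa (compressive).
Compare to σ_y = 45.4 MPa: σ ≥ σ_y, so it yields.

yields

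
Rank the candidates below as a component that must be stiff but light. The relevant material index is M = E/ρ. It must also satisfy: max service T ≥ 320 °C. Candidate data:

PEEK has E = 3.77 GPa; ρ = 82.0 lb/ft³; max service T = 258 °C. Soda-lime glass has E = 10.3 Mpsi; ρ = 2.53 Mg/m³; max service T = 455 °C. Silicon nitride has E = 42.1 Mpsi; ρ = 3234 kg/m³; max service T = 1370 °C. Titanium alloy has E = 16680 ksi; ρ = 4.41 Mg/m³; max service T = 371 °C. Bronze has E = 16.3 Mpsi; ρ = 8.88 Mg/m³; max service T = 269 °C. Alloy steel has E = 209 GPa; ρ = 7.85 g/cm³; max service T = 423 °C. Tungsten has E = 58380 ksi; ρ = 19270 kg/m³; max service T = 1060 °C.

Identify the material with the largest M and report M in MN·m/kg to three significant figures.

Screen on constraints: max service T ≥ 320 °C. Survivors: soda-lime glass, silicon nitride, titanium alloy, alloy steel, tungsten.
Convert each candidate to consistent units, then evaluate M:
  soda-lime glass: E = 71.02 GPa, ρ = 2530 kg/m³
  silicon nitride: E = 290.3 GPa, ρ = 3234 kg/m³
  titanium alloy: E = 115.0 GPa, ρ = 4410 kg/m³
  alloy steel: E = 209.0 GPa, ρ = 7850 kg/m³
  tungsten: E = 402.5 GPa, ρ = 19270 kg/m³
  silicon nitride: M = 89.8 MN·m/kg
  soda-lime glass: M = 28.1 MN·m/kg
  alloy steel: M = 26.6 MN·m/kg
  titanium alloy: M = 26.1 MN·m/kg
  tungsten: M = 20.9 MN·m/kg
Silicon nitride ranks first.

silicon nitride, M = 89.8 MN·m/kg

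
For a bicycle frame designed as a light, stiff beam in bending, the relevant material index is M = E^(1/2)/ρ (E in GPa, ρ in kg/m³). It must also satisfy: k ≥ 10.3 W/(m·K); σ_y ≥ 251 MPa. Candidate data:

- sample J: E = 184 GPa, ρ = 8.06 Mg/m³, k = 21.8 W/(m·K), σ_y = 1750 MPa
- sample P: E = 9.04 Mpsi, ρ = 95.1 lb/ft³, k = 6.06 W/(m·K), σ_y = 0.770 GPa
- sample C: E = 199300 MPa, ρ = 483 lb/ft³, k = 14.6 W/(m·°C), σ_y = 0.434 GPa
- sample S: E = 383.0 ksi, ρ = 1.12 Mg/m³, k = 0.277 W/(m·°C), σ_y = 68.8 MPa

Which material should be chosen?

sample C

Screen on constraints: k ≥ 10.3 W/(m·K); σ_y ≥ 251 MPa. Survivors: sample J, sample C.
In SI units:
  sample J: E = 184.0 GPa, ρ = 8060 kg/m³
  sample C: E = 199.3 GPa, ρ = 7737 kg/m³
  sample C: M = 1.82×10⁻³
  sample J: M = 1.68×10⁻³
The maximum is for sample C.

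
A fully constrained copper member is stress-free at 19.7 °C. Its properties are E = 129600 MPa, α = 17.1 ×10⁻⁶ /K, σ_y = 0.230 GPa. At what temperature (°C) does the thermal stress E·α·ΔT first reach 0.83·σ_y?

E = 129600 MPa = 129.6 GPa.
σ_y = 0.230 GPa = 230.0 MPa.
E·α·ΔT = 190.9 MPa ⇒ ΔT = 190.9 / (129.6×10³ × 17.1×10⁻⁶) = 86.14 K.
T = 19.7 + 86.14 = 105.8 °C.

106 °C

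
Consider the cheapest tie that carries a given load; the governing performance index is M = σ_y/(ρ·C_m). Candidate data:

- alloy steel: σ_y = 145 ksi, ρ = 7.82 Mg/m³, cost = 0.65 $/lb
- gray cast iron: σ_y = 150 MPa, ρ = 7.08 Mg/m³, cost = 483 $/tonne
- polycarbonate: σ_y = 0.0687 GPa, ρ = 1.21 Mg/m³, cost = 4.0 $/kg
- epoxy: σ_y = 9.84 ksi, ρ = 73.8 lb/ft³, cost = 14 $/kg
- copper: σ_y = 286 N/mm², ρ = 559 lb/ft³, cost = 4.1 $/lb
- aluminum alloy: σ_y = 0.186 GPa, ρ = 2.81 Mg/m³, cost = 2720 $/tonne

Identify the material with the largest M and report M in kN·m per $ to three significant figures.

Normalizing units and computing the index:
  alloy steel: σ_y = 999.7 MPa, ρ = 7820 kg/m³, cost = 1.433 $/kg
  gray cast iron: σ_y = 150.0 MPa, ρ = 7080 kg/m³, cost = 0.4830 $/kg
  polycarbonate: σ_y = 68.70 MPa, ρ = 1210 kg/m³, cost = 4.000 $/kg
  epoxy: σ_y = 67.84 MPa, ρ = 1182 kg/m³, cost = 14.00 $/kg
  copper: σ_y = 286.0 MPa, ρ = 8954 kg/m³, cost = 9.039 $/kg
  aluminum alloy: σ_y = 186.0 MPa, ρ = 2810 kg/m³, cost = 2.720 $/kg
  alloy steel: M = 89.2 kN·m per $
  gray cast iron: M = 43.9 kN·m per $
  aluminum alloy: M = 24.3 kN·m per $
  polycarbonate: M = 14.2 kN·m per $
  epoxy: M = 4.10 kN·m per $
  copper: M = 3.53 kN·m per $
Alloy steel ranks first.

alloy steel, M = 89.2 kN·m per $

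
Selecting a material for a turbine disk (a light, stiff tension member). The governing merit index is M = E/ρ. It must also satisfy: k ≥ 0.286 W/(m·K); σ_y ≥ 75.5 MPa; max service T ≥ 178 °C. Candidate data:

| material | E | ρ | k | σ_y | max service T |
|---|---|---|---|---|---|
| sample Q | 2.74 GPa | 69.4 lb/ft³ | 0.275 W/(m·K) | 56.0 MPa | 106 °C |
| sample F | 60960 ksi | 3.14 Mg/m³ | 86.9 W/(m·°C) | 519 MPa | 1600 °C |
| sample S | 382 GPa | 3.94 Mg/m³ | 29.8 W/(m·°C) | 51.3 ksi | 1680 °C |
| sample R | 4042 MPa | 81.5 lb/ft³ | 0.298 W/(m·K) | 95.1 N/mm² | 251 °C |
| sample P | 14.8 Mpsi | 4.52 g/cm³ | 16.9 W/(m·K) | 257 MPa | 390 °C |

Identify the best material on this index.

Screen on constraints: k ≥ 0.286 W/(m·K); σ_y ≥ 75.5 MPa; max service T ≥ 178 °C. Survivors: sample F, sample S, sample R, sample P.
Convert each candidate to consistent units, then evaluate M:
  sample F: E = 420.3 GPa, ρ = 3140 kg/m³
  sample S: E = 382.0 GPa, ρ = 3940 kg/m³
  sample R: E = 4.042 GPa, ρ = 1306 kg/m³
  sample P: E = 102.0 GPa, ρ = 4520 kg/m³
  sample F: M = 134 MN·m/kg
  sample S: M = 97.0 MN·m/kg
  sample P: M = 22.6 MN·m/kg
  sample R: M = 3.10 MN·m/kg
Sample F ranks first.

sample F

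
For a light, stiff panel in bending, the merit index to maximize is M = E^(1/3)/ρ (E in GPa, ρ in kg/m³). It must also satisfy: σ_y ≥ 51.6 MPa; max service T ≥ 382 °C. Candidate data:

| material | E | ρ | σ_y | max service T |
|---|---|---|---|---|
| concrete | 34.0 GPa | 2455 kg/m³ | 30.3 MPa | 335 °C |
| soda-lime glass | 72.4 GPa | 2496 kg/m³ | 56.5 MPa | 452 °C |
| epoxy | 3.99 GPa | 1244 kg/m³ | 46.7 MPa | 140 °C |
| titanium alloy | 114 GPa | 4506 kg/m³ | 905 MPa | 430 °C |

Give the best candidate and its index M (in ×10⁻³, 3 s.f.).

Screen on constraints: σ_y ≥ 51.6 MPa; max service T ≥ 382 °C. Survivors: soda-lime glass, titanium alloy.
Computing M directly (units already consistent):
  soda-lime glass: M = 1.67×10⁻³
  titanium alloy: M = 1.08×10⁻³
Soda-lime glass ranks first.

soda-lime glass, M = 1.67×10⁻³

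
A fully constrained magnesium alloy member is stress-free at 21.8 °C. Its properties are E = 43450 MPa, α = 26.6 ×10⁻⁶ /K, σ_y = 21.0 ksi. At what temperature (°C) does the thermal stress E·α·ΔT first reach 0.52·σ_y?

E = 43450 MPa = 43.45 GPa.
σ_y = 21.0 ksi = 144.8 MPa.
E·α·ΔT = 75.29 MPa ⇒ ΔT = 75.29 / (43.45×10³ × 26.6×10⁻⁶) = 65.14 K.
T = 21.8 + 65.14 = 86.94 °C.

86.9 °C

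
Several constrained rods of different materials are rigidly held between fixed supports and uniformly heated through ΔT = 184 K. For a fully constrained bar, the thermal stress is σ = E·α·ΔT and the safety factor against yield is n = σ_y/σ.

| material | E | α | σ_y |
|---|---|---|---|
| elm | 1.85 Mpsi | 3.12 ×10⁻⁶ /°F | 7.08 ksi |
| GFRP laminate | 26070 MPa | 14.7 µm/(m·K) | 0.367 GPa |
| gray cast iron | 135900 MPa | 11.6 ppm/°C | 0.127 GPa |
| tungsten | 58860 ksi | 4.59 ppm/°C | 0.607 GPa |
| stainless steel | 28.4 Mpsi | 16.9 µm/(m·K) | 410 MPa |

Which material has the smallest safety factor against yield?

gray cast iron

With everything in SI (GPa, ×10⁻⁶/K, MPa):
  elm: E = 12.76, α = 5.62, σ_y = 48.81 → σ = 13.2 MPa, n = 3.70
  GFRP laminate: E = 26.07, α = 14.7, σ_y = 367.0 → σ = 70.5 MPa, n = 5.20
  gray cast iron: E = 135.9, α = 11.6, σ_y = 127.0 → σ = 290 MPa, n = 0.438
  tungsten: E = 405.8, α = 4.59, σ_y = 607.0 → σ = 343 MPa, n = 1.77
  stainless steel: E = 195.8, α = 16.9, σ_y = 410.0 → σ = 609 MPa, n = 0.673
Smallest n: gray cast iron with n = 0.438.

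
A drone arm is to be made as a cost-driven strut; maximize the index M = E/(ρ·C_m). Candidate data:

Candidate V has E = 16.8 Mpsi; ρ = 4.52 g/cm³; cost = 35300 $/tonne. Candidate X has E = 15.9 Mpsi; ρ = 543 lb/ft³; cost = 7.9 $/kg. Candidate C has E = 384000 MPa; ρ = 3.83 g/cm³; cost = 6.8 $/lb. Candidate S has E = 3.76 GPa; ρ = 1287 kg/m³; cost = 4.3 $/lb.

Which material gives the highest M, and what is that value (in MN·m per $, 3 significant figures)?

After converting to SI:
  candidate V: E = 115.8 GPa, ρ = 4520 kg/m³, cost = 35.30 $/kg
  candidate X: E = 109.6 GPa, ρ = 8698 kg/m³, cost = 7.900 $/kg
  candidate C: E = 384.0 GPa, ρ = 3830 kg/m³, cost = 14.99 $/kg
  candidate S: E = 3.760 GPa, ρ = 1287 kg/m³, cost = 9.480 $/kg
  candidate C: M = 6.69 MN·m per $
  candidate X: M = 1.60 MN·m per $
  candidate V: M = 0.726 MN·m per $
  candidate S: M = 0.308 MN·m per $
Highest index: candidate C.

candidate C, M = 6.69 MN·m per $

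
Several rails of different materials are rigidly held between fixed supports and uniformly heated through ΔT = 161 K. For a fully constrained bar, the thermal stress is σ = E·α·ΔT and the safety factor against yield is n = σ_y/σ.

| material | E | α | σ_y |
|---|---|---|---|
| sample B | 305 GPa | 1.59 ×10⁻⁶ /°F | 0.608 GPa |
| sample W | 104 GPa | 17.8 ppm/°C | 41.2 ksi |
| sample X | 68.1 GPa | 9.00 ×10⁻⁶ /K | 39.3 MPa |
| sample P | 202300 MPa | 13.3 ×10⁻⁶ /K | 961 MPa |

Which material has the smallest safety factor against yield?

sample X

With everything in SI (GPa, ×10⁻⁶/K, MPa):
  sample B: E = 305.0, α = 2.86, σ_y = 608.0 → σ = 141 MPa, n = 4.33
  sample W: E = 104.0, α = 17.8, σ_y = 284.1 → σ = 298 MPa, n = 0.953
  sample X: E = 68.10, α = 9.00, σ_y = 39.30 → σ = 98.7 MPa, n = 0.398
  sample P: E = 202.3, α = 13.3, σ_y = 961.0 → σ = 433 MPa, n = 2.22
Smallest n: sample X with n = 0.398.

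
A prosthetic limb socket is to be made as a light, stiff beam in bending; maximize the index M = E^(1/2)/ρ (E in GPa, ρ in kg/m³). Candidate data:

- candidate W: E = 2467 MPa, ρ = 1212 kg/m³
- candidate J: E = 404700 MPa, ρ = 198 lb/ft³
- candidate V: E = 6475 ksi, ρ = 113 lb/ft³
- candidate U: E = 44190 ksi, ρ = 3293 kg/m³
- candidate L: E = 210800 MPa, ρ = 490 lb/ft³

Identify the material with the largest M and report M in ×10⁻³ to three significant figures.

candidate J, M = 6.34×10⁻³

Convert each candidate to consistent units, then evaluate M:
  candidate W: E = 2.467 GPa, ρ = 1212 kg/m³
  candidate J: E = 404.7 GPa, ρ = 3172 kg/m³
  candidate V: E = 44.64 GPa, ρ = 1810 kg/m³
  candidate U: E = 304.7 GPa, ρ = 3293 kg/m³
  candidate L: E = 210.8 GPa, ρ = 7849 kg/m³
  candidate J: M = 6.34×10⁻³
  candidate U: M = 5.30×10⁻³
  candidate V: M = 3.69×10⁻³
  candidate L: M = 1.85×10⁻³
  candidate W: M = 1.30×10⁻³
Highest index: candidate J.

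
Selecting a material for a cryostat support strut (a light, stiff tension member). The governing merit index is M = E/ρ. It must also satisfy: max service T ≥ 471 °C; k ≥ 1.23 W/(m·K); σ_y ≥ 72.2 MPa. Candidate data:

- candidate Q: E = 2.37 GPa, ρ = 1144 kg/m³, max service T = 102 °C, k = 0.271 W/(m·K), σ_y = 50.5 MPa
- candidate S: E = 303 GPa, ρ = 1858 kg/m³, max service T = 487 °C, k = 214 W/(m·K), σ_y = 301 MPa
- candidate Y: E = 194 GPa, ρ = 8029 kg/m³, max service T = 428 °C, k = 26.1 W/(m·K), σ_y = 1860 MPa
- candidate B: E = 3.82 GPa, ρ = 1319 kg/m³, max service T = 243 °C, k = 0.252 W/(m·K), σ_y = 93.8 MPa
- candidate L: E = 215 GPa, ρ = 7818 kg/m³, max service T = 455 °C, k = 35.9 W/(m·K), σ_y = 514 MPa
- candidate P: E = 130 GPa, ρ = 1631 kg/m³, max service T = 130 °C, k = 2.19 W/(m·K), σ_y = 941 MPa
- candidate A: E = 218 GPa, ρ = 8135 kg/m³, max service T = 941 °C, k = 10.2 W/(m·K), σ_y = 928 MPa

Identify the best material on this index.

Screen on constraints: max service T ≥ 471 °C; k ≥ 1.23 W/(m·K); σ_y ≥ 72.2 MPa. Survivors: candidate S, candidate A.
Computing M directly (units already consistent):
  candidate S: M = 163 MN·m/kg
  candidate A: M = 26.8 MN·m/kg
Candidate S ranks first.

candidate S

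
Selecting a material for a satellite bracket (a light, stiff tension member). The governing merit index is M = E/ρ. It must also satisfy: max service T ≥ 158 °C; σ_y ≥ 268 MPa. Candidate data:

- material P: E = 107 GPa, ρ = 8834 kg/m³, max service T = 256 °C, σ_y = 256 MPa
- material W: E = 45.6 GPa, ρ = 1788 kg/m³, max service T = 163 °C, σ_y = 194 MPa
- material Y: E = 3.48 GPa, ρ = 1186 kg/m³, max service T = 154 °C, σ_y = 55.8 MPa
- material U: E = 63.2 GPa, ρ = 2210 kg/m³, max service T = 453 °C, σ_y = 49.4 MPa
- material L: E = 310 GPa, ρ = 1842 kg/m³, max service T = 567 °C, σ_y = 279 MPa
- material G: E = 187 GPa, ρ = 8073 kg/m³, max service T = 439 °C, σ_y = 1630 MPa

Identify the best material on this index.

material L

Screen on constraints: max service T ≥ 158 °C; σ_y ≥ 268 MPa. Survivors: material L, material G.
Evaluate M for each candidate:
  material L: M = 168 MN·m/kg
  material G: M = 23.2 MN·m/kg
Material L has the largest M.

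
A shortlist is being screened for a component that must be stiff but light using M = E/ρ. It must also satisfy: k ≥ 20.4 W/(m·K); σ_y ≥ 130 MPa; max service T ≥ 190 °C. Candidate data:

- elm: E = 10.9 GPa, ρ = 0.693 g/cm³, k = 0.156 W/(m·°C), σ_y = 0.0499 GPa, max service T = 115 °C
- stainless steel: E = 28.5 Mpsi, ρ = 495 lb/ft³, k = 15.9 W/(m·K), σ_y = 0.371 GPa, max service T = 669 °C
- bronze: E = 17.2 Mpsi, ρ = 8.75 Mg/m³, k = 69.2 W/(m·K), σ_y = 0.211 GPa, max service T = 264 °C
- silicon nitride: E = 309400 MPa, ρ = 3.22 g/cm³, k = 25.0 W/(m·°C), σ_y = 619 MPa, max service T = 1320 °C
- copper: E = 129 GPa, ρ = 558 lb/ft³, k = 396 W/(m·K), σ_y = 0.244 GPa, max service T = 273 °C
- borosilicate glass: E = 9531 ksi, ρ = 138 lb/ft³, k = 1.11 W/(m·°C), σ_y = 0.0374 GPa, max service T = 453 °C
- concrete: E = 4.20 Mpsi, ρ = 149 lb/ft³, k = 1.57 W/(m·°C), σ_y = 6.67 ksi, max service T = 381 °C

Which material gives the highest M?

silicon nitride

Screen on constraints: k ≥ 20.4 W/(m·K); σ_y ≥ 130 MPa; max service T ≥ 190 °C. Survivors: bronze, silicon nitride, copper.
In SI units:
  bronze: E = 118.6 GPa, ρ = 8750 kg/m³
  silicon nitride: E = 309.4 GPa, ρ = 3220 kg/m³
  copper: E = 129.0 GPa, ρ = 8938 kg/m³
  silicon nitride: M = 96.1 MN·m/kg
  copper: M = 14.4 MN·m/kg
  bronze: M = 13.6 MN·m/kg
Silicon nitride has the largest M.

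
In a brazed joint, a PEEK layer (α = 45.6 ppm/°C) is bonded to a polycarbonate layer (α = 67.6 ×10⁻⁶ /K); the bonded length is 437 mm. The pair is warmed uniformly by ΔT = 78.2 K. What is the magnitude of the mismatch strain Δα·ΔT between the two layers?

1.72×10⁻³

Δα = |45.6 − 67.6|×10⁻⁶/K = 22.0×10⁻⁶/K.
Mismatch strain = Δα·ΔT = 22.0×10⁻⁶ × 78.2 = 1.72×10⁻³.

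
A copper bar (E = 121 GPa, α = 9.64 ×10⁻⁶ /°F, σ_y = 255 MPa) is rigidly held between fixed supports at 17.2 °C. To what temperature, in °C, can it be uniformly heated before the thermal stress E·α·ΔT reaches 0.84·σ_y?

α = 9.64×10⁻⁶/°F × 9/5 = 17.4×10⁻⁶/K.
E·α·ΔT = 214.2 MPa ⇒ ΔT = 214.2 / (121.0×10³ × 17.4×10⁻⁶) = 102.0 K.
T = 17.2 + 102.0 = 119.2 °C.

119 °C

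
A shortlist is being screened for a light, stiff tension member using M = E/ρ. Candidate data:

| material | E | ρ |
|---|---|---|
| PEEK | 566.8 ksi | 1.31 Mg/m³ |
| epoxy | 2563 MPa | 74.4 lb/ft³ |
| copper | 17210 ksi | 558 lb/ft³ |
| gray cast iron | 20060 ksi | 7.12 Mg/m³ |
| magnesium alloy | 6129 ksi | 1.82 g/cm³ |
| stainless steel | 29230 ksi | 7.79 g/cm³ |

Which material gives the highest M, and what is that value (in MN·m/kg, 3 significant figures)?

stainless steel, M = 25.9 MN·m/kg

Putting every candidate on a common basis:
  PEEK: E = 3.908 GPa, ρ = 1310 kg/m³
  epoxy: E = 2.563 GPa, ρ = 1192 kg/m³
  copper: E = 118.7 GPa, ρ = 8938 kg/m³
  gray cast iron: E = 138.3 GPa, ρ = 7120 kg/m³
  magnesium alloy: E = 42.26 GPa, ρ = 1820 kg/m³
  stainless steel: E = 201.5 GPa, ρ = 7790 kg/m³
  stainless steel: M = 25.9 MN·m/kg
  magnesium alloy: M = 23.2 MN·m/kg
  gray cast iron: M = 19.4 MN·m/kg
  copper: M = 13.3 MN·m/kg
  PEEK: M = 2.98 MN·m/kg
  epoxy: M = 2.15 MN·m/kg
Stainless steel ranks first.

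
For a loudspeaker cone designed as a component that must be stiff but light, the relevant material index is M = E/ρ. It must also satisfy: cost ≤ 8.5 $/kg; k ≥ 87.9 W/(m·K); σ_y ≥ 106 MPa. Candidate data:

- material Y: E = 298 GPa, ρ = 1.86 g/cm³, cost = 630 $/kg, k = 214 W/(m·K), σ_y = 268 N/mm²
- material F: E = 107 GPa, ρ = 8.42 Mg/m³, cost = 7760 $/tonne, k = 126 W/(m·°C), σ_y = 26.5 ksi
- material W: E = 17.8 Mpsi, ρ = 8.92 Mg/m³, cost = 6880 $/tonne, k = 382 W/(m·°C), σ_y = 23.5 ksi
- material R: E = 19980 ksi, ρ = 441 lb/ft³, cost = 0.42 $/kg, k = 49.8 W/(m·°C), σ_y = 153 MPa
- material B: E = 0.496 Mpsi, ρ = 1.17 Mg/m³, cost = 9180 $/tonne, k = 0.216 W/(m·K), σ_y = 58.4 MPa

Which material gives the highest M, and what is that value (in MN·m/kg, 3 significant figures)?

material W, M = 13.8 MN·m/kg

Screen on constraints: cost ≤ 8.5 $/kg; k ≥ 87.9 W/(m·K); σ_y ≥ 106 MPa. Survivors: material F, material W.
Convert each candidate to consistent units, then evaluate M:
  material F: E = 107.0 GPa, ρ = 8420 kg/m³
  material W: E = 122.7 GPa, ρ = 8920 kg/m³
  material W: M = 13.8 MN·m/kg
  material F: M = 12.7 MN·m/kg
Material W ranks first.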